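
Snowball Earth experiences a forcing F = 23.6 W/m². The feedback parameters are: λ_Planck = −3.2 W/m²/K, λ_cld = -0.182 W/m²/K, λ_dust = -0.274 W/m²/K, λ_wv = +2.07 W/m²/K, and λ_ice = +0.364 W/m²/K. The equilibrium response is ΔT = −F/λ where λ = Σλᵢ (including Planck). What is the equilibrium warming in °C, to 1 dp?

19.3 °C

Net feedback parameter λ = (−3.2) + (-0.182) + (-0.274) + (+2.07) + (+0.364) = -1.222 W/m²/K.
ΔT = −F/λ = −23.6/(-1.222) = 19.3 °C.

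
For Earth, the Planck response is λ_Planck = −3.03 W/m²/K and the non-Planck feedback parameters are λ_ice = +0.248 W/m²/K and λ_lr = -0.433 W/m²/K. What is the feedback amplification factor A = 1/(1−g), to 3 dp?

0.942

Convert to gains: g_ice = 0.248/3.03 = 0.08185; g_lr = -0.433/3.03 = -0.1429.
Total gain g = -0.06105.
A = 1/(1 + 0.06105) = 0.942.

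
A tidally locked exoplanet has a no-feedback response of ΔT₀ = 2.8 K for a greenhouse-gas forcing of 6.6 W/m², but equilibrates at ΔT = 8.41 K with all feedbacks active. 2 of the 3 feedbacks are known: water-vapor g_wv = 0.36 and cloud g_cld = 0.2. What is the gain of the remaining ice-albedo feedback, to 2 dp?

Amplification A = ΔT/ΔT₀ = 8.41/2.8 = 3.004.
Total gain g = 1 − 1/A = 1 − 1/3.004 = 0.6671.
Known gains sum to 0.36 + 0.2 = 0.56.
g_ice = 0.6671 − 0.56 = 0.11.

0.11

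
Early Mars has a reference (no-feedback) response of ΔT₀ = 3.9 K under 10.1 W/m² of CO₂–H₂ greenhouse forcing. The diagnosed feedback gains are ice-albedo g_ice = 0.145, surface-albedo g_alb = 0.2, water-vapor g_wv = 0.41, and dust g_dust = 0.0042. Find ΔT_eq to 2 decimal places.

16.20 K

Total gain g = 0.145 + 0.2 + 0.41 + 0.0042 = 0.7592.
Amplification A = 1/(1 − 0.7592) = 4.153.
ΔT = 3.9 × 4.153 = 16.20 K.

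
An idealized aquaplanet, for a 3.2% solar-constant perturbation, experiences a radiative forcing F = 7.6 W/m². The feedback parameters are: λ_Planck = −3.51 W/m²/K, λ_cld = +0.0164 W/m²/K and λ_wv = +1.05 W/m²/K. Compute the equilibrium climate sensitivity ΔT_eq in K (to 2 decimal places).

Net feedback parameter λ = (−3.51) + (+0.0164) + (+1.05) = -2.4436 W/m²/K.
ΔT = −F/λ = −7.6/(-2.4436) = 3.11 K.

3.11 K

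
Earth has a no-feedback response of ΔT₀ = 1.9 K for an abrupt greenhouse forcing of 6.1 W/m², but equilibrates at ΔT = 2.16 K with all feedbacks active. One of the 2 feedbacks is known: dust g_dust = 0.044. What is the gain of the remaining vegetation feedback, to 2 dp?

Amplification A = ΔT/ΔT₀ = 2.16/1.9 = 1.137.
Total gain g = 1 − 1/A = 1 − 1/1.137 = 0.1205.
The known gain is 0.044.
g_veg = 0.1205 − 0.044 = 0.08.

0.08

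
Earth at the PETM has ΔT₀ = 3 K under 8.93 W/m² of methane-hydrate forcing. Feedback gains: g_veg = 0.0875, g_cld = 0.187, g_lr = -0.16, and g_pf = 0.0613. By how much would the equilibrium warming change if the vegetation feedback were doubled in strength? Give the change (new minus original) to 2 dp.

0.43 K

Original: g = 0.1758, ΔT = 3/(1−0.1758) = 3.6399 K.
With doubled vegetation: g' = 0.2633, ΔT' = 3/(1−0.2633) = 4.0722 K.
Change = 4.0722 − 3.6399 = 0.43 K.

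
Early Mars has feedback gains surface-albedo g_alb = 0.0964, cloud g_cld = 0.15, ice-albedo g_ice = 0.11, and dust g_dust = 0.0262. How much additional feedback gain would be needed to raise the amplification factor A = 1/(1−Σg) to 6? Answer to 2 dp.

Current total gain = 0.3826.
Target gain for A = 6: g* = 1 − 1/6 = 0.8333.
Additional gain needed = 0.8333 − 0.3826 = 0.45.

0.45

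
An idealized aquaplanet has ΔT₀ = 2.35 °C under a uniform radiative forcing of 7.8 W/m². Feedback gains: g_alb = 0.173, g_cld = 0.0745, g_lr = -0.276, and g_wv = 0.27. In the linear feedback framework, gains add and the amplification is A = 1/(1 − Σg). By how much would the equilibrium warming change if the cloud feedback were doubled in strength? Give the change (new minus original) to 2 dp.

Original: g = 0.2415, ΔT = 2.35/(1−0.2415) = 3.0982 °C.
With doubled cloud: g' = 0.316, ΔT' = 2.35/(1−0.316) = 3.4357 °C.
Change = 3.4357 − 3.0982 = 0.34 °C.

0.34 °C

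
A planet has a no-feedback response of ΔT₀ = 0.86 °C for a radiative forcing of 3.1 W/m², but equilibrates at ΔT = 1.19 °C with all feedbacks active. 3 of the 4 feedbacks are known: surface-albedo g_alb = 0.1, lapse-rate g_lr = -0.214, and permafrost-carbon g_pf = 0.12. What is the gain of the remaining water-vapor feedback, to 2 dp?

0.27

Amplification A = ΔT/ΔT₀ = 1.19/0.86 = 1.384.
Total gain g = 1 − 1/A = 1 − 1/1.384 = 0.2775.
Known gains sum to 0.1 − 0.214 + 0.12 = 0.006.
g_wv = 0.2775 − 0.006 = 0.27.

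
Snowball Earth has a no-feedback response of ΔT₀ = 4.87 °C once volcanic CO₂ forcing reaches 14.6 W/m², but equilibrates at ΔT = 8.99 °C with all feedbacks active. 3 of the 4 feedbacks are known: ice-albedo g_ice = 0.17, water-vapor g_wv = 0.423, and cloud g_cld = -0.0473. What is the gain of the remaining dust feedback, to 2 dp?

Amplification A = ΔT/ΔT₀ = 8.99/4.87 = 1.846.
Total gain g = 1 − 1/A = 1 − 1/1.846 = 0.4583.
Known gains sum to 0.17 + 0.423 − 0.0473 = 0.5457.
g_dust = 0.4583 − 0.5457 = -0.09.

-0.09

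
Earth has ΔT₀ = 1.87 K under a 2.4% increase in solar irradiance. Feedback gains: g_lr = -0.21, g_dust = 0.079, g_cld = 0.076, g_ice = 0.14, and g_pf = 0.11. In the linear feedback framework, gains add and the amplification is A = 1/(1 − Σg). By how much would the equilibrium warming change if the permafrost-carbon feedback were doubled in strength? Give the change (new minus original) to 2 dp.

Original: g = 0.195, ΔT = 1.87/(1−0.195) = 2.3230 K.
With doubled permafrost-carbon: g' = 0.305, ΔT' = 1.87/(1−0.305) = 2.6906 K.
Change = 2.6906 − 2.3230 = 0.37 K.

0.37 K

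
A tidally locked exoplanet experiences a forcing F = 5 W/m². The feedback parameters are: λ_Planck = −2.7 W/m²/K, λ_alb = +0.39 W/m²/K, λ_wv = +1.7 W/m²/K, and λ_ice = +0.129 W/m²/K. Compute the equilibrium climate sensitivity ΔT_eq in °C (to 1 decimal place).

Net feedback parameter λ = (−2.7) + (+0.39) + (+1.7) + (+0.129) = -0.481 W/m²/K.
ΔT = −F/λ = −5/(-0.481) = 10.4 °C.

10.4 °C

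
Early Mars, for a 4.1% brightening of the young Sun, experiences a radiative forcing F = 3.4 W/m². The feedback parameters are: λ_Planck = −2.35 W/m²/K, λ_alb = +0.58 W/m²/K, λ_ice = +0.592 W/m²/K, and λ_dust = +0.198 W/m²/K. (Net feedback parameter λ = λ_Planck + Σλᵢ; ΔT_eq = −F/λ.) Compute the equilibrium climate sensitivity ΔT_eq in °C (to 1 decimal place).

Net feedback parameter λ = (−2.35) + (+0.58) + (+0.592) + (+0.198) = -0.98 W/m²/K.
ΔT = −F/λ = −3.4/(-0.98) = 3.5 °C.

3.5 °C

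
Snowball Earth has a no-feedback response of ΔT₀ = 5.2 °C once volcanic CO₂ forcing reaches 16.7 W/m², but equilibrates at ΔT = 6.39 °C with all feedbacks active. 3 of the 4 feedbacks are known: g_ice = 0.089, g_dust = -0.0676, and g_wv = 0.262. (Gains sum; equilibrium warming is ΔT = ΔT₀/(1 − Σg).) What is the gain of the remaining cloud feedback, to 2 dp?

Amplification A = ΔT/ΔT₀ = 6.39/5.2 = 1.229.
Total gain g = 1 − 1/A = 1 − 1/1.229 = 0.1863.
Known gains sum to 0.089 − 0.0676 + 0.262 = 0.2834.
g_cld = 0.1863 − 0.2834 = -0.10.

-0.10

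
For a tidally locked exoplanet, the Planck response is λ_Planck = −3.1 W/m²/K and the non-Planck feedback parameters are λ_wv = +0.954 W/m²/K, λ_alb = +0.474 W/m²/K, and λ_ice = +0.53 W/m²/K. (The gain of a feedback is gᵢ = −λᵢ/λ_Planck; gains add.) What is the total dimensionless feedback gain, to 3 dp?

0.632

Convert to gains: g_wv = 0.954/3.1 = 0.3077; g_alb = 0.474/3.1 = 0.1529; g_ice = 0.53/3.1 = 0.171.
Total gain g = 0.6316.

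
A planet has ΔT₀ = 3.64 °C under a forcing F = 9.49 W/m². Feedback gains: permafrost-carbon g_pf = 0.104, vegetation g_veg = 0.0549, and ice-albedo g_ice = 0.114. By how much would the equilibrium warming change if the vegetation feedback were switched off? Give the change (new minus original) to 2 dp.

Original: g = 0.2729, ΔT = 3.64/(1−0.2729) = 5.0062 °C.
Without vegetation: g' = 0.218, ΔT' = 3.64/(1−0.218) = 4.6547 °C.
Change = 4.6547 − 5.0062 = -0.35 °C.

-0.35 °C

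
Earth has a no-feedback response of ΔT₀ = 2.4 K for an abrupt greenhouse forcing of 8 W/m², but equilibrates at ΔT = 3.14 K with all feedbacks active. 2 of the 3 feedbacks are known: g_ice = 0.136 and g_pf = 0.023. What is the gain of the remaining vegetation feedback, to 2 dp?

Amplification A = ΔT/ΔT₀ = 3.14/2.4 = 1.308.
Total gain g = 1 − 1/A = 1 − 1/1.308 = 0.2355.
Known gains sum to 0.136 + 0.023 = 0.159.
g_veg = 0.2355 − 0.159 = 0.08.

0.08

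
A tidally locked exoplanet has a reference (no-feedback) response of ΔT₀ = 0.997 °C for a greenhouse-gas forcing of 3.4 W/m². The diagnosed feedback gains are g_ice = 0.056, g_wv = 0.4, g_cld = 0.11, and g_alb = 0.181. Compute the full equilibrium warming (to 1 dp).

3.9 °C

Total gain g = 0.056 + 0.4 + 0.11 + 0.181 = 0.747.
Amplification A = 1/(1 − 0.747) = 3.953.
ΔT = 0.997 × 3.953 = 3.9 °C.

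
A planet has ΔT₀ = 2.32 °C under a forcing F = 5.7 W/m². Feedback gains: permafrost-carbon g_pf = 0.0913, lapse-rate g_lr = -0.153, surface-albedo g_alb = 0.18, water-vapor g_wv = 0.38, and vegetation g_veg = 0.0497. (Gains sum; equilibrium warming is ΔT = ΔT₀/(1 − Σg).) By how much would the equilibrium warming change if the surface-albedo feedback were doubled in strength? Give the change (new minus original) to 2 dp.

3.40 °C

Original: g = 0.548, ΔT = 2.32/(1−0.548) = 5.1327 °C.
With doubled surface-albedo: g' = 0.728, ΔT' = 2.32/(1−0.728) = 8.5294 °C.
Change = 8.5294 − 5.1327 = 3.40 °C.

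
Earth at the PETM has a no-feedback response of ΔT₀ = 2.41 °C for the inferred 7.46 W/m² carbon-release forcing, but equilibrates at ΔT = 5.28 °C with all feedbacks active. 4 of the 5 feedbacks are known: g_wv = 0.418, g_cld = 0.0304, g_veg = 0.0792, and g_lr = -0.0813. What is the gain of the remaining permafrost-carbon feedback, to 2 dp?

0.10

Amplification A = ΔT/ΔT₀ = 5.28/2.41 = 2.191.
Total gain g = 1 − 1/A = 1 − 1/2.191 = 0.5436.
Known gains sum to 0.418 + 0.0304 + 0.0792 − 0.0813 = 0.4463.
g_pf = 0.5436 − 0.4463 = 0.10.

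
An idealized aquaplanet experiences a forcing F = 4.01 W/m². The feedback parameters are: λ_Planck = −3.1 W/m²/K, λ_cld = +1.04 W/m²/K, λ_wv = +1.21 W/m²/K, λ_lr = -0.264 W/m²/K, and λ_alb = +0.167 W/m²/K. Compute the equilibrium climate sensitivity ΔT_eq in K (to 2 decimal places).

4.23 K

Net feedback parameter λ = (−3.1) + (+1.04) + (+1.21) + (-0.264) + (+0.167) = -0.947 W/m²/K.
ΔT = −F/λ = −4.01/(-0.947) = 4.23 K.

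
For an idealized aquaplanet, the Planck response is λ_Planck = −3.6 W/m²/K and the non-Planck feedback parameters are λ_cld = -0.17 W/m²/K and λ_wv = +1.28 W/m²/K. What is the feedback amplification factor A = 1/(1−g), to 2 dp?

Convert to gains: g_cld = -0.17/3.6 = -0.04722; g_wv = 1.28/3.6 = 0.3556.
Total gain g = 0.30838.
A = 1/(1 − 0.30838) = 1.45.

1.45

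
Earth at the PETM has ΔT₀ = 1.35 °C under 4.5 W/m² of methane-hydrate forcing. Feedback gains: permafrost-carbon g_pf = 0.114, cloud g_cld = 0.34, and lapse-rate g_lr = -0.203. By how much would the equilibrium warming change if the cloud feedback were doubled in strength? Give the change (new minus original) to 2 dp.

1.50 °C

Original: g = 0.251, ΔT = 1.35/(1−0.251) = 1.8024 °C.
With doubled cloud: g' = 0.591, ΔT' = 1.35/(1−0.591) = 3.3007 °C.
Change = 3.3007 − 1.8024 = 1.50 °C.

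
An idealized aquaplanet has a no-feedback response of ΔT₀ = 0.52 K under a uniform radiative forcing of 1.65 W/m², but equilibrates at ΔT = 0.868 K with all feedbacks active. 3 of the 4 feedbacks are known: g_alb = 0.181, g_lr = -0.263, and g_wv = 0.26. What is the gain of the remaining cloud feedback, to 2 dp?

Amplification A = ΔT/ΔT₀ = 0.868/0.52 = 1.669.
Total gain g = 1 − 1/A = 1 − 1/1.669 = 0.4008.
Known gains sum to 0.181 − 0.263 + 0.26 = 0.178.
g_cld = 0.4008 − 0.178 = 0.22.

0.22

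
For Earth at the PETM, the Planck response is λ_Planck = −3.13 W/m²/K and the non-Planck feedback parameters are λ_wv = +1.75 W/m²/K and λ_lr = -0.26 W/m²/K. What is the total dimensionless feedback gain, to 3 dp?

0.476

Convert to gains: g_wv = 1.75/3.13 = 0.5591; g_lr = -0.26/3.13 = -0.08307.
Total gain g = 0.47603.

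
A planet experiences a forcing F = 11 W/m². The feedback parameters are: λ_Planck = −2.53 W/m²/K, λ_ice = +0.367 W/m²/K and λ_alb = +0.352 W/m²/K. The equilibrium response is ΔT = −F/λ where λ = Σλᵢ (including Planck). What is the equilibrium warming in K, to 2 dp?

Net feedback parameter λ = (−2.53) + (+0.367) + (+0.352) = -1.811 W/m²/K.
ΔT = −F/λ = −11/(-1.811) = 6.07 K.

6.07 K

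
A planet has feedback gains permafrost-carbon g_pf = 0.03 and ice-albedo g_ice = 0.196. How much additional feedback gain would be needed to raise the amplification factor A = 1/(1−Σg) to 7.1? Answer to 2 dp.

0.63

Current total gain = 0.226.
Target gain for A = 7.1: g* = 1 − 1/7.1 = 0.8592.
Additional gain needed = 0.8592 − 0.226 = 0.63.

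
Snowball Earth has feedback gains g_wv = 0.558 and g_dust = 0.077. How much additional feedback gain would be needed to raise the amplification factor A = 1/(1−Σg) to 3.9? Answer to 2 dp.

0.11

Current total gain = 0.635.
Target gain for A = 3.9: g* = 1 − 1/3.9 = 0.7436.
Additional gain needed = 0.7436 − 0.635 = 0.11.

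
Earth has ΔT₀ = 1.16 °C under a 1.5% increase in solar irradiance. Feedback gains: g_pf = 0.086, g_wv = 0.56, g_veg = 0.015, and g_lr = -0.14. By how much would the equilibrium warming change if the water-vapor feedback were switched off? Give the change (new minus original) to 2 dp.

Original: g = 0.521, ΔT = 1.16/(1−0.521) = 2.4217 °C.
Without water-vapor: g' = -0.039, ΔT' = 1.16/(1+0.039) = 1.1165 °C.
Change = 1.1165 − 2.4217 = -1.31 °C.

-1.31 °C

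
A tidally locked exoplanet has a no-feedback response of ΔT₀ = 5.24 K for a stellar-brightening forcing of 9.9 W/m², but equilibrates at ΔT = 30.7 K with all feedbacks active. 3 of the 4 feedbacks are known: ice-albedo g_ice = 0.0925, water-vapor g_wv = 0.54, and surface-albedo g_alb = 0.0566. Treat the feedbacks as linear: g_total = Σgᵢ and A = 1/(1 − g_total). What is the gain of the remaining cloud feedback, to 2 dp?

Amplification A = ΔT/ΔT₀ = 30.7/5.24 = 5.859.
Total gain g = 1 − 1/A = 1 − 1/5.859 = 0.8293.
Known gains sum to 0.0925 + 0.54 + 0.0566 = 0.6891.
g_cld = 0.8293 − 0.6891 = 0.14.

0.14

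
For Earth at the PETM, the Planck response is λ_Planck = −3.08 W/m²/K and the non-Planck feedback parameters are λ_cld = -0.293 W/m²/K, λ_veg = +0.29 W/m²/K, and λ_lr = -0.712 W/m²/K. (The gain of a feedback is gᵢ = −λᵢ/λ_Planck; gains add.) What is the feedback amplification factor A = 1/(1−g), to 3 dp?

0.812

Convert to gains: g_cld = -0.293/3.08 = -0.09513; g_veg = 0.29/3.08 = 0.09416; g_lr = -0.712/3.08 = -0.2312.
Total gain g = -0.23217.
A = 1/(1 + 0.23217) = 0.812.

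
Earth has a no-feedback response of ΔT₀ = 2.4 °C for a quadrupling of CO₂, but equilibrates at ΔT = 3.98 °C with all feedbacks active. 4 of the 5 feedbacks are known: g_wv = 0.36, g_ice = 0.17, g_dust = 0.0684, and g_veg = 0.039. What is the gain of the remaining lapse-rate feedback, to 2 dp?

-0.24

Amplification A = ΔT/ΔT₀ = 3.98/2.4 = 1.658.
Total gain g = 1 − 1/A = 1 − 1/1.658 = 0.3969.
Known gains sum to 0.36 + 0.17 + 0.0684 + 0.039 = 0.6374.
g_lr = 0.3969 − 0.6374 = -0.24.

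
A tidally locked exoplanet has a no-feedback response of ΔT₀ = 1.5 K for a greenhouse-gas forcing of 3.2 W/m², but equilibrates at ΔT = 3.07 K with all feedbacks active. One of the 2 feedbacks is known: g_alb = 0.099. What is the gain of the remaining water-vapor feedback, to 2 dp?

0.41

Amplification A = ΔT/ΔT₀ = 3.07/1.5 = 2.047.
Total gain g = 1 − 1/A = 1 − 1/2.047 = 0.5115.
The known gain is 0.099.
g_wv = 0.5115 − 0.099 = 0.41.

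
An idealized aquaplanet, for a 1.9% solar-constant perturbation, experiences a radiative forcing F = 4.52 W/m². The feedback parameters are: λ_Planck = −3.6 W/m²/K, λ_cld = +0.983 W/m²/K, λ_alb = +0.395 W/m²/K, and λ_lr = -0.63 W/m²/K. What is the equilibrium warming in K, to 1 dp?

1.6 K

Net feedback parameter λ = (−3.6) + (+0.983) + (+0.395) + (-0.63) = -2.852 W/m²/K.
ΔT = −F/λ = −4.52/(-2.852) = 1.6 K.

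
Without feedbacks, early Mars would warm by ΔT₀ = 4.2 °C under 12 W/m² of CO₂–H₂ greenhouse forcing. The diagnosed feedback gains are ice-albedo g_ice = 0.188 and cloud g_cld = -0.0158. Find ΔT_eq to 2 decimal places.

Total gain g = 0.188 − 0.0158 = 0.1722.
Amplification A = 1/(1 − 0.1722) = 1.208.
ΔT = 4.2 × 1.208 = 5.07 °C.

5.07 °C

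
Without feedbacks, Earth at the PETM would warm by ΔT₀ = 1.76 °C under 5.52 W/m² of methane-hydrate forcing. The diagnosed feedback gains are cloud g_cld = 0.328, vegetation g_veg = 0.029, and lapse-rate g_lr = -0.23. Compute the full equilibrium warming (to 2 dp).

Total gain g = 0.328 + 0.029 − 0.23 = 0.127.
Amplification A = 1/(1 − 0.127) = 1.145.
ΔT = 1.76 × 1.145 = 2.02 °C.

2.02 °C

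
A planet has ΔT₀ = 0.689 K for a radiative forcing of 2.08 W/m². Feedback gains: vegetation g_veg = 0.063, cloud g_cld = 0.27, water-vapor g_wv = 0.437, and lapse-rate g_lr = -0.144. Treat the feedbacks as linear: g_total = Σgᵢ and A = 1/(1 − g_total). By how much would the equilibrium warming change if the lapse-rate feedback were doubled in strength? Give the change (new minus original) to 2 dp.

Original: g = 0.626, ΔT = 0.689/(1−0.626) = 1.8422 K.
With doubled lapse-rate: g' = 0.482, ΔT' = 0.689/(1−0.482) = 1.3301 K.
Change = 1.3301 − 1.8422 = -0.51 K.

-0.51 K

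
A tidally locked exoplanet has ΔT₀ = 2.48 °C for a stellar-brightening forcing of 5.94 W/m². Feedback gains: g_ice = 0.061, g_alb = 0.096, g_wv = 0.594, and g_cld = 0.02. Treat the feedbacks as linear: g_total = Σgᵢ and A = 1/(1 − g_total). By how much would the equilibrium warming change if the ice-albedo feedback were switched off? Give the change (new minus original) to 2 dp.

-2.28 °C

Original: g = 0.771, ΔT = 2.48/(1−0.771) = 10.8297 °C.
Without ice-albedo: g' = 0.71, ΔT' = 2.48/(1−0.71) = 8.5517 °C.
Change = 8.5517 − 10.8297 = -2.28 °C.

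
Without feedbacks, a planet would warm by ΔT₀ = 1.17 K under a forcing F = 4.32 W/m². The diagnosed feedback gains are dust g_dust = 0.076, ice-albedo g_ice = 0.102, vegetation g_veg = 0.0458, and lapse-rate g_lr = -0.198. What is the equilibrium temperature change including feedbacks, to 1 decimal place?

1.2 K

Total gain g = 0.076 + 0.102 + 0.0458 − 0.198 = 0.0258.
Amplification A = 1/(1 − 0.0258) = 1.026.
ΔT = 1.17 × 1.026 = 1.2 K.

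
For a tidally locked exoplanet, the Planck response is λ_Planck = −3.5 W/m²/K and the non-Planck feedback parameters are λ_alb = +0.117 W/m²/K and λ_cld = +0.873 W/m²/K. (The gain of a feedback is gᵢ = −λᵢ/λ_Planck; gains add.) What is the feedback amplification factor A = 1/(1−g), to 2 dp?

1.39

Convert to gains: g_alb = 0.117/3.5 = 0.03343; g_cld = 0.873/3.5 = 0.2494.
Total gain g = 0.28283.
A = 1/(1 − 0.28283) = 1.39.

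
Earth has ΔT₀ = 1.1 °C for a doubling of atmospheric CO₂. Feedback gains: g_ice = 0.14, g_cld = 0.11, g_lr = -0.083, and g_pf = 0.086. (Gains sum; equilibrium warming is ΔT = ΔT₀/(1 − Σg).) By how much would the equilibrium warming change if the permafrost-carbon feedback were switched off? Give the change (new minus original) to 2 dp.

-0.15 °C

Original: g = 0.253, ΔT = 1.1/(1−0.253) = 1.4726 °C.
Without permafrost-carbon: g' = 0.167, ΔT' = 1.1/(1−0.167) = 1.3205 °C.
Change = 1.3205 − 1.4726 = -0.15 °C.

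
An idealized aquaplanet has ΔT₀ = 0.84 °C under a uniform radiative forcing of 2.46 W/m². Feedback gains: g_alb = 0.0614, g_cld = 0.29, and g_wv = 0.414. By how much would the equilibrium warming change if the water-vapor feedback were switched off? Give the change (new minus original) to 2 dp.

-2.29 °C

Original: g = 0.7654, ΔT = 0.84/(1−0.7654) = 3.5806 °C.
Without water-vapor: g' = 0.3514, ΔT' = 0.84/(1−0.3514) = 1.2951 °C.
Change = 1.2951 − 3.5806 = -2.29 °C.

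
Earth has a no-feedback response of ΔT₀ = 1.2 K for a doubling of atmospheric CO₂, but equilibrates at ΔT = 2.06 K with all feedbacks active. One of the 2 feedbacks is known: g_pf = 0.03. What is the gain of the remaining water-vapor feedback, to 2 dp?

0.39

Amplification A = ΔT/ΔT₀ = 2.06/1.2 = 1.717.
Total gain g = 1 − 1/A = 1 − 1/1.717 = 0.4176.
The known gain is 0.03.
g_wv = 0.4176 − 0.03 = 0.39.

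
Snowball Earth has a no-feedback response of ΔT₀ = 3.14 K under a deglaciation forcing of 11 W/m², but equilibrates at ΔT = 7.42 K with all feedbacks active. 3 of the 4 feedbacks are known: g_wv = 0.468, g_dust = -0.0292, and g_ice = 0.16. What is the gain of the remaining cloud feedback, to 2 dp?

Amplification A = ΔT/ΔT₀ = 7.42/3.14 = 2.363.
Total gain g = 1 − 1/A = 1 − 1/2.363 = 0.5768.
Known gains sum to 0.468 − 0.0292 + 0.16 = 0.5988.
g_cld = 0.5768 − 0.5988 = -0.02.

-0.02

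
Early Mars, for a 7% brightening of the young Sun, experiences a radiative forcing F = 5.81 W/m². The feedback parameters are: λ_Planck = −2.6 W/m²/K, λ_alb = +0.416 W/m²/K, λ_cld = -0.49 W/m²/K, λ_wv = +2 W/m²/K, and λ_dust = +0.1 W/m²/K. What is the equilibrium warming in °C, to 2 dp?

Net feedback parameter λ = (−2.6) + (+0.416) + (-0.49) + (+2) + (+0.1) = -0.574 W/m²/K.
ΔT = −F/λ = −5.81/(-0.574) = 10.12 °C.

10.12 °C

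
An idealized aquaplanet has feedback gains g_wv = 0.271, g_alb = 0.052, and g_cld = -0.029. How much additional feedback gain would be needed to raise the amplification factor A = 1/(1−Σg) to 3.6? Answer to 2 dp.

0.43

Current total gain = 0.294.
Target gain for A = 3.6: g* = 1 − 1/3.6 = 0.7222.
Additional gain needed = 0.7222 − 0.294 = 0.43.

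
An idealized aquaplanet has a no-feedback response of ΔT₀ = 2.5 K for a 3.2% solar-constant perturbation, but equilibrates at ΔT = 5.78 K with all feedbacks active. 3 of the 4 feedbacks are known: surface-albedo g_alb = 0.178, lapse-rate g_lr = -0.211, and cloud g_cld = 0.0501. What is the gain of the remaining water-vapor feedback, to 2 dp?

Amplification A = ΔT/ΔT₀ = 5.78/2.5 = 2.312.
Total gain g = 1 − 1/A = 1 − 1/2.312 = 0.5675.
Known gains sum to 0.178 − 0.211 + 0.0501 = 0.0171.
g_wv = 0.5675 − 0.0171 = 0.55.

0.55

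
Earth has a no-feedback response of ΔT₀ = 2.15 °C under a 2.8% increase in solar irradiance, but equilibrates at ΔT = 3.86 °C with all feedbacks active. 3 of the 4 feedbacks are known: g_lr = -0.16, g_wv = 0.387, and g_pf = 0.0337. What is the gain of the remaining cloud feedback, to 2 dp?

0.18

Amplification A = ΔT/ΔT₀ = 3.86/2.15 = 1.795.
Total gain g = 1 − 1/A = 1 − 1/1.795 = 0.4429.
Known gains sum to -0.16 + 0.387 + 0.0337 = 0.2607.
g_cld = 0.4429 − 0.2607 = 0.18.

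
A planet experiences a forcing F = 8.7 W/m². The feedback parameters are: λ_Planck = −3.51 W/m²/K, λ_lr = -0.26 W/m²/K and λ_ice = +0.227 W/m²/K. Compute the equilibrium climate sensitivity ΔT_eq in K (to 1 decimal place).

Net feedback parameter λ = (−3.51) + (-0.26) + (+0.227) = -3.543 W/m²/K.
ΔT = −F/λ = −8.7/(-3.543) = 2.5 K.

2.5 K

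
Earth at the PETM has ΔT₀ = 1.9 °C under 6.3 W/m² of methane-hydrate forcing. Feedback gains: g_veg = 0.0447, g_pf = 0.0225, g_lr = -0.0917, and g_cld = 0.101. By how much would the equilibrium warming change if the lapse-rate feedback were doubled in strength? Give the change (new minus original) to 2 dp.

Original: g = 0.0765, ΔT = 1.9/(1−0.0765) = 2.0574 °C.
With doubled lapse-rate: g' = -0.0152, ΔT' = 1.9/(1+0.0152) = 1.8716 °C.
Change = 1.8716 − 2.0574 = -0.19 °C.

-0.19 °C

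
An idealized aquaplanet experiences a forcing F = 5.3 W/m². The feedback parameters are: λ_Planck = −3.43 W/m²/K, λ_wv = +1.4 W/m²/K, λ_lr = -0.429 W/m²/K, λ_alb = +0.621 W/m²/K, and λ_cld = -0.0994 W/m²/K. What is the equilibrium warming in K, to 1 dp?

2.7 K

Net feedback parameter λ = (−3.43) + (+1.4) + (-0.429) + (+0.621) + (-0.0994) = -1.9374 W/m²/K.
ΔT = −F/λ = −5.3/(-1.9374) = 2.7 K.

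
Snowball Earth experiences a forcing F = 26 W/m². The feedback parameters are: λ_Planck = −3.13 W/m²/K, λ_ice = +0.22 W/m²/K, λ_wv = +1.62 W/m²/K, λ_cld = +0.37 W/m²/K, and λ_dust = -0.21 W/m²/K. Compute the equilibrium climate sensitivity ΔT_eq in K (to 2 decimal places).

Net feedback parameter λ = (−3.13) + (+0.22) + (+1.62) + (+0.37) + (-0.21) = -1.13 W/m²/K.
ΔT = −F/λ = −26/(-1.13) = 23.01 K.

23.01 K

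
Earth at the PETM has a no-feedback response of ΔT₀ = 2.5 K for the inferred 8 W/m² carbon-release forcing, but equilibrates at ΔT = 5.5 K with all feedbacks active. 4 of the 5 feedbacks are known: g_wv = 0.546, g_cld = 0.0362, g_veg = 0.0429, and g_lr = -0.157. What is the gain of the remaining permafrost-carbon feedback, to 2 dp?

0.08

Amplification A = ΔT/ΔT₀ = 5.5/2.5 = 2.2.
Total gain g = 1 − 1/A = 1 − 1/2.2 = 0.5455.
Known gains sum to 0.546 + 0.0362 + 0.0429 − 0.157 = 0.4681.
g_pf = 0.5455 − 0.4681 = 0.08.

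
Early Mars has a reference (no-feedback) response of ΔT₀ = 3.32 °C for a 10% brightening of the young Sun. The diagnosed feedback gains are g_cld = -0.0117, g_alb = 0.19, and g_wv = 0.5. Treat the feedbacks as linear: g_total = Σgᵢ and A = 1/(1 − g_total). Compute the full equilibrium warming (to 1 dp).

10.3 °C

Total gain g = -0.0117 + 0.19 + 0.5 = 0.6783.
Amplification A = 1/(1 − 0.6783) = 3.108.
ΔT = 3.32 × 3.108 = 10.3 °C.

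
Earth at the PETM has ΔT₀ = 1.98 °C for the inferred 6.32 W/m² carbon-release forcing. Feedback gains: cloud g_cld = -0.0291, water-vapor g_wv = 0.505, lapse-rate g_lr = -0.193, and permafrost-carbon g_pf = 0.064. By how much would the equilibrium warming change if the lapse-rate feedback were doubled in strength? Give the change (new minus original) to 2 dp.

-0.69 °C

Original: g = 0.3469, ΔT = 1.98/(1−0.3469) = 3.0317 °C.
With doubled lapse-rate: g' = 0.1539, ΔT' = 1.98/(1−0.1539) = 2.3401 °C.
Change = 2.3401 − 3.0317 = -0.69 °C.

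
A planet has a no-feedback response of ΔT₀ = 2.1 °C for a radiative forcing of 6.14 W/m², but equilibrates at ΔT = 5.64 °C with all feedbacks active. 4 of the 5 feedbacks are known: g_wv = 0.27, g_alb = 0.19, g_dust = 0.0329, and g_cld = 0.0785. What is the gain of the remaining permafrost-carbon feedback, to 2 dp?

0.06

Amplification A = ΔT/ΔT₀ = 5.64/2.1 = 2.686.
Total gain g = 1 − 1/A = 1 − 1/2.686 = 0.6277.
Known gains sum to 0.27 + 0.19 + 0.0329 + 0.0785 = 0.5714.
g_pf = 0.6277 − 0.5714 = 0.06.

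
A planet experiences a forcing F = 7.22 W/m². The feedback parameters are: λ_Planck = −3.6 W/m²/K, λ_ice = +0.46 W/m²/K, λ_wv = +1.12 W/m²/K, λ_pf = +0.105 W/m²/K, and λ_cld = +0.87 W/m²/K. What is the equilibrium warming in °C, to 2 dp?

Net feedback parameter λ = (−3.6) + (+0.46) + (+1.12) + (+0.105) + (+0.87) = -1.045 W/m²/K.
ΔT = −F/λ = −7.22/(-1.045) = 6.91 °C.

6.91 °C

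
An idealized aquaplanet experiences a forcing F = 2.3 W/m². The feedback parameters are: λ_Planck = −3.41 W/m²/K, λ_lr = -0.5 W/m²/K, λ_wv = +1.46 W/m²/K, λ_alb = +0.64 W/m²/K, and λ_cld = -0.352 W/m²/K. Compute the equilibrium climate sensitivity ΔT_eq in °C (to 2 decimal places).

Net feedback parameter λ = (−3.41) + (-0.5) + (+1.46) + (+0.64) + (-0.352) = -2.162 W/m²/K.
ΔT = −F/λ = −2.3/(-2.162) = 1.06 °C.

1.06 °C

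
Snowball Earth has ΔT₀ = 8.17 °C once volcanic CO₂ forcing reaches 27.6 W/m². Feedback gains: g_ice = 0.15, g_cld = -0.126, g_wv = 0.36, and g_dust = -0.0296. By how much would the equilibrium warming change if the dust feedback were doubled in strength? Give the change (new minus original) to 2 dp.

Original: g = 0.3544, ΔT = 8.17/(1−0.3544) = 12.6549 °C.
With doubled dust: g' = 0.3248, ΔT' = 8.17/(1−0.3248) = 12.1001 °C.
Change = 12.1001 − 12.6549 = -0.55 °C.

-0.55 °C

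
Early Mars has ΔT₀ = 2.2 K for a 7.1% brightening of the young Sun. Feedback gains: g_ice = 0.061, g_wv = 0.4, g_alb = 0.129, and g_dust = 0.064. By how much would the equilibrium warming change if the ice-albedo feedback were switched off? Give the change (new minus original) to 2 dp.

Original: g = 0.654, ΔT = 2.2/(1−0.654) = 6.3584 K.
Without ice-albedo: g' = 0.593, ΔT' = 2.2/(1−0.593) = 5.4054 K.
Change = 5.4054 − 6.3584 = -0.95 K.

-0.95 K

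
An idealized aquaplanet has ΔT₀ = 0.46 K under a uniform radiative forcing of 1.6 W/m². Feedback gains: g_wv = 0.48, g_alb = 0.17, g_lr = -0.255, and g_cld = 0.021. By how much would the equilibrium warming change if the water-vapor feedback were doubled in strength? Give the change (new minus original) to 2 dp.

3.64 K

Original: g = 0.416, ΔT = 0.46/(1−0.416) = 0.7877 K.
With doubled water-vapor: g' = 0.896, ΔT' = 0.46/(1−0.896) = 4.4231 K.
Change = 4.4231 − 0.7877 = 3.64 K.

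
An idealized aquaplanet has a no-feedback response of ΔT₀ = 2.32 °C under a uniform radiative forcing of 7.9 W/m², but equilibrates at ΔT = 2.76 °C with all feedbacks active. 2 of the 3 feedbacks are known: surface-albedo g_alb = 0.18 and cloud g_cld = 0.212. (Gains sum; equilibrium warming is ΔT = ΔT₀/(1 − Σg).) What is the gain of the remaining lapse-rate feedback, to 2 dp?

Amplification A = ΔT/ΔT₀ = 2.76/2.32 = 1.19.
Total gain g = 1 − 1/A = 1 − 1/1.19 = 0.1597.
Known gains sum to 0.18 + 0.212 = 0.392.
g_lr = 0.1597 − 0.392 = -0.23.

-0.23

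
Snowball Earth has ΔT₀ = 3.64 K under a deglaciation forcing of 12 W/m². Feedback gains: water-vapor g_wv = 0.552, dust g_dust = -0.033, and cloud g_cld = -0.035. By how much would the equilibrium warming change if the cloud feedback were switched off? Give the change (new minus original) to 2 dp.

0.51 K

Original: g = 0.484, ΔT = 3.64/(1−0.484) = 7.0543 K.
Without cloud: g' = 0.519, ΔT' = 3.64/(1−0.519) = 7.5676 K.
Change = 7.5676 − 7.0543 = 0.51 K.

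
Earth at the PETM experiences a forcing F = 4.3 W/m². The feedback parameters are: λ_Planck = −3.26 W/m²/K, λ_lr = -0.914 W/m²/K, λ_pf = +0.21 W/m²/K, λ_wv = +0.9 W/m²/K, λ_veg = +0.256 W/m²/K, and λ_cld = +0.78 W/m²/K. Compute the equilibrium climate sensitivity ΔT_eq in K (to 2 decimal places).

Net feedback parameter λ = (−3.26) + (-0.914) + (+0.21) + (+0.9) + (+0.256) + (+0.78) = -2.028 W/m²/K.
ΔT = −F/λ = −4.3/(-2.028) = 2.12 K.

2.12 K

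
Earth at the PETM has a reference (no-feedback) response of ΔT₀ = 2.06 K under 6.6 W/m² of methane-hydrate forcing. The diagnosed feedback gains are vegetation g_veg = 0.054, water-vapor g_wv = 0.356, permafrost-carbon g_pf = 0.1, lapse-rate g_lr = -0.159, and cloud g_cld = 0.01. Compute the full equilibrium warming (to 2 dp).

Total gain g = 0.054 + 0.356 + 0.1 − 0.159 + 0.01 = 0.361.
Amplification A = 1/(1 − 0.361) = 1.565.
ΔT = 2.06 × 1.565 = 3.22 K.

3.22 K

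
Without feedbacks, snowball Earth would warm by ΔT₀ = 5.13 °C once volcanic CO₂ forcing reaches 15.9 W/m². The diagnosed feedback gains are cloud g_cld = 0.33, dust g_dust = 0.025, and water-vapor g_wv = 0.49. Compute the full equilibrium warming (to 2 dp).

Total gain g = 0.33 + 0.025 + 0.49 = 0.845.
Amplification A = 1/(1 − 0.845) = 6.452.
ΔT = 5.13 × 6.452 = 33.10 °C.

33.10 °C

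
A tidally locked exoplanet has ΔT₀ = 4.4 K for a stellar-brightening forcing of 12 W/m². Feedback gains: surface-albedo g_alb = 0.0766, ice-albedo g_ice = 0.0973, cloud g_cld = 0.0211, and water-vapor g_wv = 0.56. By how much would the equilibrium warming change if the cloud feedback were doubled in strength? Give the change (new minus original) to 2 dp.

Original: g = 0.755, ΔT = 4.4/(1−0.755) = 17.9592 K.
With doubled cloud: g' = 0.7761, ΔT' = 4.4/(1−0.7761) = 19.6516 K.
Change = 19.6516 − 17.9592 = 1.69 K.

1.69 K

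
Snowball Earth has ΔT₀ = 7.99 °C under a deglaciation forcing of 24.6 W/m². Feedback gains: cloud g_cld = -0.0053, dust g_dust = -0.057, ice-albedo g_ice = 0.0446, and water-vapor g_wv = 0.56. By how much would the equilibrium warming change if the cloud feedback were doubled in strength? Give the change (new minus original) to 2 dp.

-0.20 °C

Original: g = 0.5423, ΔT = 7.99/(1−0.5423) = 17.4568 °C.
With doubled cloud: g' = 0.537, ΔT' = 7.99/(1−0.537) = 17.2570 °C.
Change = 17.2570 − 17.4568 = -0.20 °C.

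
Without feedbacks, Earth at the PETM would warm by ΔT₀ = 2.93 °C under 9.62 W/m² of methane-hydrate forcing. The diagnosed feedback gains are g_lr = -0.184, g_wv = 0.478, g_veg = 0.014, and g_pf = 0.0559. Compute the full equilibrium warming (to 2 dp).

4.61 °C

Total gain g = -0.184 + 0.478 + 0.014 + 0.0559 = 0.3639.
Amplification A = 1/(1 − 0.3639) = 1.572.
ΔT = 2.93 × 1.572 = 4.61 °C.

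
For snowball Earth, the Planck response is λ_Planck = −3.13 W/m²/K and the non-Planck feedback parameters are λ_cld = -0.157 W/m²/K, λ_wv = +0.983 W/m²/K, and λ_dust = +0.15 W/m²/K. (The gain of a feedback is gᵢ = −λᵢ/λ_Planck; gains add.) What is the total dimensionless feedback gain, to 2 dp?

0.31

Convert to gains: g_cld = -0.157/3.13 = -0.05016; g_wv = 0.983/3.13 = 0.3141; g_dust = 0.15/3.13 = 0.04792.
Total gain g = 0.31186.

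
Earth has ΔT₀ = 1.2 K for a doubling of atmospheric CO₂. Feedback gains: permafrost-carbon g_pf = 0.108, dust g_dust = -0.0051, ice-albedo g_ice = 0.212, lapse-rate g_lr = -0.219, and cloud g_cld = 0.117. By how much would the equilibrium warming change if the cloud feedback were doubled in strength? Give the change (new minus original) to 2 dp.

Original: g = 0.2129, ΔT = 1.2/(1−0.2129) = 1.5246 K.
With doubled cloud: g' = 0.3299, ΔT' = 1.2/(1−0.3299) = 1.7908 K.
Change = 1.7908 − 1.5246 = 0.27 K.

0.27 K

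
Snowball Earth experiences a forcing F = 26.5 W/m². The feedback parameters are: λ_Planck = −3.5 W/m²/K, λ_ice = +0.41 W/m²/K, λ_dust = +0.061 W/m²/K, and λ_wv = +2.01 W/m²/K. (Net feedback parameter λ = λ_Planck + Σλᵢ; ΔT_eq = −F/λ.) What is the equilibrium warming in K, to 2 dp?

26.01 K

Net feedback parameter λ = (−3.5) + (+0.41) + (+0.061) + (+2.01) = -1.019 W/m²/K.
ΔT = −F/λ = −26.5/(-1.019) = 26.01 K.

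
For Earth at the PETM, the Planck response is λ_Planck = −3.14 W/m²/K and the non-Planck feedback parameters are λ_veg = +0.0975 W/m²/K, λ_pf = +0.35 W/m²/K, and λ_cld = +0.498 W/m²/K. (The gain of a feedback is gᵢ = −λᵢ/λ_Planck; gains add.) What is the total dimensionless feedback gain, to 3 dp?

Convert to gains: g_veg = 0.0975/3.14 = 0.03105; g_pf = 0.35/3.14 = 0.1115; g_cld = 0.498/3.14 = 0.1586.
Total gain g = 0.30115.

0.301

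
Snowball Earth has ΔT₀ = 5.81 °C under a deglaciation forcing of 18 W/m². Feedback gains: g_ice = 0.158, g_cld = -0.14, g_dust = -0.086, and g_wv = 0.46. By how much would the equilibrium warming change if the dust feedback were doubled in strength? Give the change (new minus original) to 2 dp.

Original: g = 0.392, ΔT = 5.81/(1−0.392) = 9.5559 °C.
With doubled dust: g' = 0.306, ΔT' = 5.81/(1−0.306) = 8.3718 °C.
Change = 8.3718 − 9.5559 = -1.18 °C.

-1.18 °C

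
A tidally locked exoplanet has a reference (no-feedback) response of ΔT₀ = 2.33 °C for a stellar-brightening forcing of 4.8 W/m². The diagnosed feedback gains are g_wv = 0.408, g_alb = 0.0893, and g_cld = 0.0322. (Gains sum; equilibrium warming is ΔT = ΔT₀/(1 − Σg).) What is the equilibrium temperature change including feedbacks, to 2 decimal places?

4.95 °C

Total gain g = 0.408 + 0.0893 + 0.0322 = 0.5295.
Amplification A = 1/(1 − 0.5295) = 2.125.
ΔT = 2.33 × 2.125 = 4.95 °C.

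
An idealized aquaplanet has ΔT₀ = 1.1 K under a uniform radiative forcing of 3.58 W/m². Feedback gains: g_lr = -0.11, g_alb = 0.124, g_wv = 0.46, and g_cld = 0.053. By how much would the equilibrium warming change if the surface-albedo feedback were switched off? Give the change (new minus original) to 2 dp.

-0.48 K

Original: g = 0.527, ΔT = 1.1/(1−0.527) = 2.3256 K.
Without surface-albedo: g' = 0.403, ΔT' = 1.1/(1−0.403) = 1.8425 K.
Change = 1.8425 − 2.3256 = -0.48 K.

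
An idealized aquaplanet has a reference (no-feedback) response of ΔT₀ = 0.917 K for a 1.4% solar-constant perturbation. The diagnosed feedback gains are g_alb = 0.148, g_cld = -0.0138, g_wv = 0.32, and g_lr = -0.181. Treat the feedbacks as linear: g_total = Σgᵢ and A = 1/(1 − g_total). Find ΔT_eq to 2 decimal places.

1.26 K

Total gain g = 0.148 − 0.0138 + 0.32 − 0.181 = 0.2732.
Amplification A = 1/(1 − 0.2732) = 1.376.
ΔT = 0.917 × 1.376 = 1.26 K.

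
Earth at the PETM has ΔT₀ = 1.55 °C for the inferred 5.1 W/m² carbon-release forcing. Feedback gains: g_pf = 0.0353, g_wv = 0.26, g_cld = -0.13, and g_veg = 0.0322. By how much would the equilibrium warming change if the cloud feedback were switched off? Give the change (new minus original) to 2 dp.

Original: g = 0.1975, ΔT = 1.55/(1−0.1975) = 1.9315 °C.
Without cloud: g' = 0.3275, ΔT' = 1.55/(1−0.3275) = 2.3048 °C.
Change = 2.3048 − 1.9315 = 0.37 °C.

0.37 °C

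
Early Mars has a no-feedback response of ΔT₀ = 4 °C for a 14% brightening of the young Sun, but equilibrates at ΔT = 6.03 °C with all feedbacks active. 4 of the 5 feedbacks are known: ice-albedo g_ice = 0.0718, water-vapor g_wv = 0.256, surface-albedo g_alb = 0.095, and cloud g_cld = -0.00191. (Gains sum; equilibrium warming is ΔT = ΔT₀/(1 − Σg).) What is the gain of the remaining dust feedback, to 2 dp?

Amplification A = ΔT/ΔT₀ = 6.03/4 = 1.508.
Total gain g = 1 − 1/A = 1 − 1/1.508 = 0.3369.
Known gains sum to 0.0718 + 0.256 + 0.095 − 0.00191 = 0.42089.
g_dust = 0.3369 − 0.42089 = -0.08.

-0.08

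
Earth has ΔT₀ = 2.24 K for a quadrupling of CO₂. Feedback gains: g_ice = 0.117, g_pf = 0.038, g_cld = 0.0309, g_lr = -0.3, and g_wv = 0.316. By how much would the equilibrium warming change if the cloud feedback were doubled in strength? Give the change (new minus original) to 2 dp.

0.11 K

Original: g = 0.2019, ΔT = 2.24/(1−0.2019) = 2.8067 K.
With doubled cloud: g' = 0.2328, ΔT' = 2.24/(1−0.2328) = 2.9197 K.
Change = 2.9197 − 2.8067 = 0.11 K.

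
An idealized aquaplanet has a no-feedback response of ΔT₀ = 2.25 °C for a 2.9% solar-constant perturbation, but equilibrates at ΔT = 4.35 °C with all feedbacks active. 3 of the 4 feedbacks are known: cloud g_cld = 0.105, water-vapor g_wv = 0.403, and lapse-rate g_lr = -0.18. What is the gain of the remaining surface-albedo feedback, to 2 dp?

Amplification A = ΔT/ΔT₀ = 4.35/2.25 = 1.933.
Total gain g = 1 − 1/A = 1 − 1/1.933 = 0.4827.
Known gains sum to 0.105 + 0.403 − 0.18 = 0.328.
g_alb = 0.4827 − 0.328 = 0.15.

0.15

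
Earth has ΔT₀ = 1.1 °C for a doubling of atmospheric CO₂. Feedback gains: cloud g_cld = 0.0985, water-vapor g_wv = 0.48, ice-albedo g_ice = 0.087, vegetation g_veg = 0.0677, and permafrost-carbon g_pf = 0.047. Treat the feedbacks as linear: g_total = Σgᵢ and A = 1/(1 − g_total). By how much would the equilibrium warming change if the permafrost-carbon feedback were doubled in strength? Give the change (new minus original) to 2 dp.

1.36 °C

Original: g = 0.7802, ΔT = 1.1/(1−0.7802) = 5.0045 °C.
With doubled permafrost-carbon: g' = 0.8272, ΔT' = 1.1/(1−0.8272) = 6.3657 °C.
Change = 6.3657 − 5.0045 = 1.36 °C.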